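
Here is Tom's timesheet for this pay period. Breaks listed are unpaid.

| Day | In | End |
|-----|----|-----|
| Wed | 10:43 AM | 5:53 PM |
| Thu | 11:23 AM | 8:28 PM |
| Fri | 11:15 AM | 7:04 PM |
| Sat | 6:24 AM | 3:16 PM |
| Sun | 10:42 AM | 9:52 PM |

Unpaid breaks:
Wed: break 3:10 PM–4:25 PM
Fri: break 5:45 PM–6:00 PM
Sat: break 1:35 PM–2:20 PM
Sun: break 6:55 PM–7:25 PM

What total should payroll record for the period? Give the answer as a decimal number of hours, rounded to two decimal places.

41.35 hours

Wed: 10:43 AM–5:53 PM = 7 h 10 min; less 75 min break → 5 h 55 min
Thu: 11:23 AM–8:28 PM = 9 h 5 min
Fri: 11:15 AM–7:04 PM = 7 h 49 min; less 15 min break → 7 h 34 min
Sat: 6:24 AM–3:16 PM = 8 h 52 min; less 45 min break → 8 h 7 min
Sun: 10:42 AM–9:52 PM = 11 h 10 min; less 30 min break → 10 h 40 min
Total: 5 h 55 min + 9 h 5 min + 7 h 34 min + 8 h 7 min + 10 h 40 min = 41 h 21 min.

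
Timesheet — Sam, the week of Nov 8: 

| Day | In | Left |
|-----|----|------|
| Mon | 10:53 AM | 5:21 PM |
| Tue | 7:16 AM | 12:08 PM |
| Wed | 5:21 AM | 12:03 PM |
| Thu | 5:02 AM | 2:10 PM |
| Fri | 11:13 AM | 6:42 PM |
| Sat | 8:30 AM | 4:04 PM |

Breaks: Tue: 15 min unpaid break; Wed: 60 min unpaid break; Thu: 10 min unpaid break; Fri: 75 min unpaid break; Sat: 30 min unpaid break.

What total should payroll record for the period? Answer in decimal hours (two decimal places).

Mon: 10:53 AM–5:21 PM = 6 h 28 min
Tue: 7:16 AM–12:08 PM = 4 h 52 min; less 15 min break → 4 h 37 min
Wed: 5:21 AM–12:03 PM = 6 h 42 min; less 60 min break → 5 h 42 min
Thu: 5:02 AM–2:10 PM = 9 h 8 min; less 10 min break → 8 h 58 min
Fri: 11:13 AM–6:42 PM = 7 h 29 min; less 75 min break → 6 h 14 min
Sat: 8:30 AM–4:04 PM = 7 h 34 min; less 30 min break → 7 h 4 min
Total: 6 h 28 min + 4 h 37 min + 5 h 42 min + 8 h 58 min + 6 h 14 min + 7 h 4 min = 39 h 3 min.

39.05 hours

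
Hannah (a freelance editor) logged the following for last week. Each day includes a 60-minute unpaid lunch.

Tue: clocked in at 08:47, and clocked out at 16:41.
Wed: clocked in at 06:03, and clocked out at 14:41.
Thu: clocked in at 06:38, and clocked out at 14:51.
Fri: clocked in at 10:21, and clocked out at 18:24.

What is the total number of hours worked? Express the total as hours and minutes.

Tue: 08:47–16:41 = 7 h 54 min; less 60 min break → 6 h 54 min
Wed: 06:03–14:41 = 8 h 38 min; less 60 min break → 7 h 38 min
Thu: 06:38–14:51 = 8 h 13 min; less 60 min break → 7 h 13 min
Fri: 10:21–18:24 = 8 h 3 min; less 60 min break → 7 h 3 min
Total: 6 h 54 min + 7 h 38 min + 7 h 13 min + 7 h 3 min = 28 h 48 min.

28 h 48 min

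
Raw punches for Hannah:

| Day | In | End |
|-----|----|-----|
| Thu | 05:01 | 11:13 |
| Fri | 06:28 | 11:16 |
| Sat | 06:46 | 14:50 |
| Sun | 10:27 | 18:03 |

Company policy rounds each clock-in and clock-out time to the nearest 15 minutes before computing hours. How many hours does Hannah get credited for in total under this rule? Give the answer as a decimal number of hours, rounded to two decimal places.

26.50 hours

Thu: in 05:01→05:00, out 11:13→11:15; 6 h 15 min
Fri: in 06:28→06:30, out 11:16→11:15; 4 h 45 min
Sat: in 06:46→06:45, out 14:50→14:45; 8 h 0 min
Sun: in 10:27→10:30, out 18:03→18:00; 7 h 30 min
Total credited: 26 h 30 min.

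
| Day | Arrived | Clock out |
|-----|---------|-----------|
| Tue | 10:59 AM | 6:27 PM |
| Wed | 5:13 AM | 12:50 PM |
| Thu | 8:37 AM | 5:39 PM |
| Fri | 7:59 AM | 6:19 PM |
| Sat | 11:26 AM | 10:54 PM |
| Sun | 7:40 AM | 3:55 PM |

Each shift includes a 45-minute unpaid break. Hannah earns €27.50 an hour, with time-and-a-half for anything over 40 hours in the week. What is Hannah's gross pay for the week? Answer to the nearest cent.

€1498.75

Tue: 10:59 AM–6:27 PM = 7 h 28 min; less 45 min break → 6 h 43 min
Wed: 5:13 AM–12:50 PM = 7 h 37 min; less 45 min break → 6 h 52 min
Thu: 8:37 AM–5:39 PM = 9 h 2 min; less 45 min break → 8 h 17 min
Fri: 7:59 AM–6:19 PM = 10 h 20 min; less 45 min break → 9 h 35 min
Sat: 11:26 AM–10:54 PM = 11 h 28 min; less 45 min break → 10 h 43 min
Sun: 7:40 AM–3:55 PM = 8 h 15 min; less 45 min break → 7 h 30 min
Total worked: 49 h 40 min = 2980 min.
Regular 40 h 0 min = 2400 min at €27.50/h; overtime 9 h 40 min = 580 min at €41.25/h.
Pay = (2400 × €27.50 + 580 × €41.25) ÷ 60 = €1498.75.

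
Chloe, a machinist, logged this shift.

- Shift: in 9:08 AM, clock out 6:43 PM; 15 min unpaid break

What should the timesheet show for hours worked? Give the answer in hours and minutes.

9 h 20 min

Shift: 9:08 AM–6:43 PM = 9 h 35 min; less 15 min break → 9 h 20 min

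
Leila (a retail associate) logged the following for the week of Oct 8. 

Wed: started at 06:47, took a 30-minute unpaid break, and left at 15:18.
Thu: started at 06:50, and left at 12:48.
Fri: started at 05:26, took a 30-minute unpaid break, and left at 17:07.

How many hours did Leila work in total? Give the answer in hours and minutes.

Wed: 06:47–15:18 = 8 h 31 min; less 30 min break → 8 h 1 min
Thu: 06:50–12:48 = 5 h 58 min
Fri: 05:26–17:07 = 11 h 41 min; less 30 min break → 11 h 11 min
Total: 8 h 1 min + 5 h 58 min + 11 h 11 min = 25 h 10 min.

25 h 10 min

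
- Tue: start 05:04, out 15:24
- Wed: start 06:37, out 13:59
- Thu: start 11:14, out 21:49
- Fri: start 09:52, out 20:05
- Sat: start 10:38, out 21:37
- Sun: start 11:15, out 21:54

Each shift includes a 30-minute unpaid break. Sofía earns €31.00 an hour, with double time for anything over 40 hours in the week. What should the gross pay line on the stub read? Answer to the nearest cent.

Tue: 05:04–15:24 = 10 h 20 min; less 30 min break → 9 h 50 min
Wed: 06:37–13:59 = 7 h 22 min; less 30 min break → 6 h 52 min
Thu: 11:14–21:49 = 10 h 35 min; less 30 min break → 10 h 5 min
Fri: 09:52–20:05 = 10 h 13 min; less 30 min break → 9 h 43 min
Sat: 10:38–21:37 = 10 h 59 min; less 30 min break → 10 h 29 min
Sun: 11:15–21:54 = 10 h 39 min; less 30 min break → 10 h 9 min
Total worked: 57 h 8 min = 3428 min.
Regular 40 h 0 min = 2400 min at €31.00/h; overtime 17 h 8 min = 1028 min at €62.00/h.
Pay = (2400 × €31.00 + 1028 × €62.00) ÷ 60 = €2302.27.

€2302.27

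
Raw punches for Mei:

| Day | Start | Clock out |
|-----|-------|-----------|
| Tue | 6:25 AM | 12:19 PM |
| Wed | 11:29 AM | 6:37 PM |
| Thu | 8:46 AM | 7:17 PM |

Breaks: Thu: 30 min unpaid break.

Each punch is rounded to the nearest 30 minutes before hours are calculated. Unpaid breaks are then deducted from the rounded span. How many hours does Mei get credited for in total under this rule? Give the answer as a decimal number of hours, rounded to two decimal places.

23.00 hours

Tue: in 6:25 AM→6:30 AM, out 12:19 PM→12:30 PM; 6 h 0 min
Wed: in 11:29 AM→11:30 AM, out 6:37 PM→6:30 PM; 7 h 0 min
Thu: in 8:46 AM→9:00 AM, out 7:17 PM→7:30 PM; 10 h 30 min − 30 min = 10 h 0 min
Total credited: 23 h 0 min.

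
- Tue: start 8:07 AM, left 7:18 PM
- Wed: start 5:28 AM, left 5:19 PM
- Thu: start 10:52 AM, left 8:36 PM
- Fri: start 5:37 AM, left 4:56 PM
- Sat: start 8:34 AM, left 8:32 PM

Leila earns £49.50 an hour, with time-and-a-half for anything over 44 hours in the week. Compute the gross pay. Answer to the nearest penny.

£3072.71

Tue: 8:07 AM–7:18 PM = 11 h 11 min
Wed: 5:28 AM–5:19 PM = 11 h 51 min
Thu: 10:52 AM–8:36 PM = 9 h 44 min
Fri: 5:37 AM–4:56 PM = 11 h 19 min
Sat: 8:34 AM–8:32 PM = 11 h 58 min
Total worked: 56 h 3 min = 3363 min.
Regular 44 h 0 min = 2640 min at £49.50/h; overtime 12 h 3 min = 723 min at £74.25/h.
Pay = (2640 × £49.50 + 723 × £74.25) ÷ 60 = £3072.71.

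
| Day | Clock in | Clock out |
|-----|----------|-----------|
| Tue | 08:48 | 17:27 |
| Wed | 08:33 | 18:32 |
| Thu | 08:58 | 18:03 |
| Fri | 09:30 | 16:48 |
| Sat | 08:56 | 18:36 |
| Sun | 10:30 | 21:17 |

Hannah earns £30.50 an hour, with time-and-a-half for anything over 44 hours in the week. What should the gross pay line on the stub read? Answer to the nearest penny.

£1866.60

Tue: 08:48–17:27 = 8 h 39 min
Wed: 08:33–18:32 = 9 h 59 min
Thu: 08:58–18:03 = 9 h 5 min
Fri: 09:30–16:48 = 7 h 18 min
Sat: 08:56–18:36 = 9 h 40 min
Sun: 10:30–21:17 = 10 h 47 min
Total worked: 55 h 28 min = 3328 min.
Regular 44 h 0 min = 2640 min at £30.50/h; overtime 11 h 28 min = 688 min at £45.75/h.
Pay = (2640 × £30.50 + 688 × £45.75) ÷ 60 = £1866.60.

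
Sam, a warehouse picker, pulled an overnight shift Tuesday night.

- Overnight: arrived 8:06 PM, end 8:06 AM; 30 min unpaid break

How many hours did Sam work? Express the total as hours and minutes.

11 h 30 min

Overnight: 8:06 PM → midnight = 3 h 54 min; midnight → 8:06 AM = 8 h 6 min; span 12 h 0 min; less 30 min break → 11 h 30 min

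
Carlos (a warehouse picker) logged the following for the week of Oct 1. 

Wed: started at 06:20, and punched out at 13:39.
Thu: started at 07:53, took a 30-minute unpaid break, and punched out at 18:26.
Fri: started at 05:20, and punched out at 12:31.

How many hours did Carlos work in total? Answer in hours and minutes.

Wed: 06:20–13:39 = 7 h 19 min
Thu: 07:53–18:26 = 10 h 33 min; less 30 min break → 10 h 3 min
Fri: 05:20–12:31 = 7 h 11 min
Total: 7 h 19 min + 10 h 3 min + 7 h 11 min = 24 h 33 min.

24 h 33 min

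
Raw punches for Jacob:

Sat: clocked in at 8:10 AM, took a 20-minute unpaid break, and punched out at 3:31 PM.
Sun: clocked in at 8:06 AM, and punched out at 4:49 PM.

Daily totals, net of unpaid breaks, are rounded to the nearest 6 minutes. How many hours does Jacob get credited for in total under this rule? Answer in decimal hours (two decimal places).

15.70 hours

Sat: 8:10 AM–3:31 PM = 7 h 21 min − 20 min = 7 h 1 min → rounds to 7 h 0 min
Sun: 8:06 AM–4:49 PM = 8 h 43 min → rounds to 8 h 42 min
Total credited: 15 h 42 min.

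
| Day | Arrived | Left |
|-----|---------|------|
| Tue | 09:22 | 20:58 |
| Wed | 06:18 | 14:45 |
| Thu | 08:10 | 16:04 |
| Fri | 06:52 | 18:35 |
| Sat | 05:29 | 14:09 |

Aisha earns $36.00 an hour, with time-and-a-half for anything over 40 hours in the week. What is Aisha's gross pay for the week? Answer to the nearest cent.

Tue: 09:22–20:58 = 11 h 36 min
Wed: 06:18–14:45 = 8 h 27 min
Thu: 08:10–16:04 = 7 h 54 min
Fri: 06:52–18:35 = 11 h 43 min
Sat: 05:29–14:09 = 8 h 40 min
Total worked: 48 h 20 min = 2900 min.
Regular 40 h 0 min = 2400 min at $36.00/h; overtime 8 h 20 min = 500 min at $54.00/h.
Pay = (2400 × $36.00 + 500 × $54.00) ÷ 60 = $1890.00.

$1890.00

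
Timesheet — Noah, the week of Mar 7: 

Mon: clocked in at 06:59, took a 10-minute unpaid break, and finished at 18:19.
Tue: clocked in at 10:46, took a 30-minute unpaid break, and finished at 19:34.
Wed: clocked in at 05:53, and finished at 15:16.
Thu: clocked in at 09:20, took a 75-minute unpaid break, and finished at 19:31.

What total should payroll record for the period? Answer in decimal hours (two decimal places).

Mon: 06:59–18:19 = 11 h 20 min; less 10 min break → 11 h 10 min
Tue: 10:46–19:34 = 8 h 48 min; less 30 min break → 8 h 18 min
Wed: 05:53–15:16 = 9 h 23 min
Thu: 09:20–19:31 = 10 h 11 min; less 75 min break → 8 h 56 min
Total: 11 h 10 min + 8 h 18 min + 9 h 23 min + 8 h 56 min = 37 h 47 min.

37.78 hours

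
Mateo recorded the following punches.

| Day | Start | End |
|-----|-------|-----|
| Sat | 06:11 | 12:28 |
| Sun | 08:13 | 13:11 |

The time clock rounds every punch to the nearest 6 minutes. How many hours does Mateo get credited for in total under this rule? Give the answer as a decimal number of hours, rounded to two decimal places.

11.30 hours

Sat: in 06:11→06:12, out 12:28→12:30; 6 h 18 min
Sun: in 08:13→08:12, out 13:11→13:12; 5 h 0 min
Total credited: 11 h 18 min.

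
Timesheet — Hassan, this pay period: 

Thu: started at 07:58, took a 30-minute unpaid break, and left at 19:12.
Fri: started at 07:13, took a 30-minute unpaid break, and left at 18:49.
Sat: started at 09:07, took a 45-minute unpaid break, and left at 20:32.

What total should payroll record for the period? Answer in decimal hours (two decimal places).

32.50 hours

Thu: 07:58–19:12 = 11 h 14 min; less 30 min break → 10 h 44 min
Fri: 07:13–18:49 = 11 h 36 min; less 30 min break → 11 h 6 min
Sat: 09:07–20:32 = 11 h 25 min; less 45 min break → 10 h 40 min
Total: 10 h 44 min + 11 h 6 min + 10 h 40 min = 32 h 30 min.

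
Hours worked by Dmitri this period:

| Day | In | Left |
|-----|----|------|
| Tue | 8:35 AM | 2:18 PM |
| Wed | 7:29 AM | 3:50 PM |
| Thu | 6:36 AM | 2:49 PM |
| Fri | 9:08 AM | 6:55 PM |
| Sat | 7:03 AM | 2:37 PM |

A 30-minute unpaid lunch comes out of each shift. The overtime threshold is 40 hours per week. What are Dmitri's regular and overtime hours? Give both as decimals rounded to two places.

Regular 37.13 hours, overtime 0.00 hours

Tue: 8:35 AM–2:18 PM = 5 h 43 min; less 30 min break → 5 h 13 min
Wed: 7:29 AM–3:50 PM = 8 h 21 min; less 30 min break → 7 h 51 min
Thu: 6:36 AM–2:49 PM = 8 h 13 min; less 30 min break → 7 h 43 min
Fri: 9:08 AM–6:55 PM = 9 h 47 min; less 30 min break → 9 h 17 min
Sat: 7:03 AM–2:37 PM = 7 h 34 min; less 30 min break → 7 h 4 min
Total worked: 37 h 8 min = 37.13 h.
Threshold 40 h → overtime 0 h 0 min, regular 37 h 8 min.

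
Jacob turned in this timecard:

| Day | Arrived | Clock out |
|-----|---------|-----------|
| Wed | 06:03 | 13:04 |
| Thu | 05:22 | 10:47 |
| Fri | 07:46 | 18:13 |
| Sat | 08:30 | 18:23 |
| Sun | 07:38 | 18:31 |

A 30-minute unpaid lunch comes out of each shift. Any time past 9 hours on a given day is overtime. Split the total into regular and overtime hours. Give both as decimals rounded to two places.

Regular 38.43 hours, overtime 2.72 hours

Wed: 06:03–13:04 = 7 h 1 min; less 30 min break → 6 h 31 min
Thu: 05:22–10:47 = 5 h 25 min; less 30 min break → 4 h 55 min
Fri: 07:46–18:13 = 10 h 27 min; less 30 min break → 9 h 57 min
Sat: 08:30–18:23 = 9 h 53 min; less 30 min break → 9 h 23 min
Sun: 07:38–18:31 = 10 h 53 min; less 30 min break → 10 h 23 min
Wed reg 6 h 31 min / OT 0 h 0 min; Thu reg 4 h 55 min / OT 0 h 0 min; Fri reg 9 h 0 min / OT 0 h 57 min; Sat reg 9 h 0 min / OT 0 h 23 min; Sun reg 9 h 0 min / OT 1 h 23 min.
Totals: regular 38 h 26 min, overtime 2 h 43 min.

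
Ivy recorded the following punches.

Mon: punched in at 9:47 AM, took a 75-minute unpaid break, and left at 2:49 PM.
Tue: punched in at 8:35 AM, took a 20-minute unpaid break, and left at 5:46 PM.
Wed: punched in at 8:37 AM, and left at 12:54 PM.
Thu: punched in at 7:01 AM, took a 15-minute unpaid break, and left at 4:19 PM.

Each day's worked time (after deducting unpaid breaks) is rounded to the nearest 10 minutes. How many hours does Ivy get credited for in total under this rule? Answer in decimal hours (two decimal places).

26.00 hours

Mon: 9:47 AM–2:49 PM = 5 h 2 min − 75 min = 3 h 47 min → rounds to 3 h 50 min
Tue: 8:35 AM–5:46 PM = 9 h 11 min − 20 min = 8 h 51 min → rounds to 8 h 50 min
Wed: 8:37 AM–12:54 PM = 4 h 17 min → rounds to 4 h 20 min
Thu: 7:01 AM–4:19 PM = 9 h 18 min − 15 min = 9 h 3 min → rounds to 9 h 0 min
Total credited: 26 h 0 min.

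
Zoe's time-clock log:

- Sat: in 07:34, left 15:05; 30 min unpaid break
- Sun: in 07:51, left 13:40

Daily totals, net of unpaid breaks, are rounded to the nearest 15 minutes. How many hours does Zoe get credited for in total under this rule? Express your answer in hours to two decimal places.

Sat: 07:34–15:05 = 7 h 31 min − 30 min = 7 h 1 min → rounds to 7 h 0 min
Sun: 07:51–13:40 = 5 h 49 min → rounds to 5 h 45 min
Total credited: 12 h 45 min.

12.75 hours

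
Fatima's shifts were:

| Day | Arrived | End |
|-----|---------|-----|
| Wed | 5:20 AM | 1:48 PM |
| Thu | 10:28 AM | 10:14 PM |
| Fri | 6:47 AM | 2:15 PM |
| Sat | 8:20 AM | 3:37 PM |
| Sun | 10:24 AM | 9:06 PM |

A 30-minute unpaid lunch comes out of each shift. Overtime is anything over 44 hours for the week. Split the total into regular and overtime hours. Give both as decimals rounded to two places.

Regular 43.18 hours, overtime 0.00 hours

Wed: 5:20 AM–1:48 PM = 8 h 28 min; less 30 min break → 7 h 58 min
Thu: 10:28 AM–10:14 PM = 11 h 46 min; less 30 min break → 11 h 16 min
Fri: 6:47 AM–2:15 PM = 7 h 28 min; less 30 min break → 6 h 58 min
Sat: 8:20 AM–3:37 PM = 7 h 17 min; less 30 min break → 6 h 47 min
Sun: 10:24 AM–9:06 PM = 10 h 42 min; less 30 min break → 10 h 12 min
Total worked: 43 h 11 min = 43.18 h.
Threshold 44 h → overtime 0 h 0 min, regular 43 h 11 min.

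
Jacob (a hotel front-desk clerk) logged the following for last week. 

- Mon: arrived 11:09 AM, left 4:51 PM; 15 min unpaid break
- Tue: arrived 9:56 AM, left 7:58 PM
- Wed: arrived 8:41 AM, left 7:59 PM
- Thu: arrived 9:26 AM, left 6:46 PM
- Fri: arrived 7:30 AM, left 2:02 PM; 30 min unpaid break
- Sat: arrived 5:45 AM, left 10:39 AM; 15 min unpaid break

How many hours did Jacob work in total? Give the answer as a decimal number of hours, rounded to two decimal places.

Mon: 11:09 AM–4:51 PM = 5 h 42 min; less 15 min break → 5 h 27 min
Tue: 9:56 AM–7:58 PM = 10 h 2 min
Wed: 8:41 AM–7:59 PM = 11 h 18 min
Thu: 9:26 AM–6:46 PM = 9 h 20 min
Fri: 7:30 AM–2:02 PM = 6 h 32 min; less 30 min break → 6 h 2 min
Sat: 5:45 AM–10:39 AM = 4 h 54 min; less 15 min break → 4 h 39 min
Total: 5 h 27 min + 10 h 2 min + 11 h 18 min + 9 h 20 min + 6 h 2 min + 4 h 39 min = 46 h 48 min.

46.80 hours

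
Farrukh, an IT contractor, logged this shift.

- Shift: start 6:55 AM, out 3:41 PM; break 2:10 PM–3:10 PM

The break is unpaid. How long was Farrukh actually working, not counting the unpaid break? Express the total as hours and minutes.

7 h 46 min

Shift: 6:55 AM–3:41 PM = 8 h 46 min; less 60 min break → 7 h 46 min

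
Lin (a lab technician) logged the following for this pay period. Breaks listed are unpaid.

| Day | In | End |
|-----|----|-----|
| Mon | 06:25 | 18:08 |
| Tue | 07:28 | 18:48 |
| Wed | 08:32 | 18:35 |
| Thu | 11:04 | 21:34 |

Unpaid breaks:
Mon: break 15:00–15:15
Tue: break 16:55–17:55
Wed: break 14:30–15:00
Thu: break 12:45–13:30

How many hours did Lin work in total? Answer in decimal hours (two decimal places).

Mon: 06:25–18:08 = 11 h 43 min; less 15 min break → 11 h 28 min
Tue: 07:28–18:48 = 11 h 20 min; less 60 min break → 10 h 20 min
Wed: 08:32–18:35 = 10 h 3 min; less 30 min break → 9 h 33 min
Thu: 11:04–21:34 = 10 h 30 min; less 45 min break → 9 h 45 min
Total: 11 h 28 min + 10 h 20 min + 9 h 33 min + 9 h 45 min = 41 h 6 min.

41.10 hours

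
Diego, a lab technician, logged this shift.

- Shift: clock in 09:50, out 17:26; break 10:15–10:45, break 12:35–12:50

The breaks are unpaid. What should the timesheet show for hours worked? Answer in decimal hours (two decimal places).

Shift: 09:50–17:26 = 7 h 36 min; less 45 min break → 6 h 51 min

6.85 hours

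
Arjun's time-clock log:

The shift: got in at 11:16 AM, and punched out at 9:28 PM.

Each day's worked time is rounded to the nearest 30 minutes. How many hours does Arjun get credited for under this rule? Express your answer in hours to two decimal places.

10.00 hours

The shift: 11:16 AM–9:28 PM = 10 h 12 min → rounds to 10 h 0 min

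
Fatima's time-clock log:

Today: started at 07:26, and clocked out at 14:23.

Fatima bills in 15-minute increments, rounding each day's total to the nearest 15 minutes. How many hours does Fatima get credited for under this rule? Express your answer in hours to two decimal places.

Today: 07:26–14:23 = 6 h 57 min → rounds to 7 h 0 min

7.00 hours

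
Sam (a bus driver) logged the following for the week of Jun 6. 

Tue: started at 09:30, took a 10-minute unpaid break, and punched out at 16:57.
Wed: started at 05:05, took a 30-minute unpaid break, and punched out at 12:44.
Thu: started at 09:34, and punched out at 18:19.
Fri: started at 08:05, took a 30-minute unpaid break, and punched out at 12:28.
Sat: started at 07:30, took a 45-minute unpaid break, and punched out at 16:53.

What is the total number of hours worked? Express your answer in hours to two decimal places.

Tue: 09:30–16:57 = 7 h 27 min; less 10 min break → 7 h 17 min
Wed: 05:05–12:44 = 7 h 39 min; less 30 min break → 7 h 9 min
Thu: 09:34–18:19 = 8 h 45 min
Fri: 08:05–12:28 = 4 h 23 min; less 30 min break → 3 h 53 min
Sat: 07:30–16:53 = 9 h 23 min; less 45 min break → 8 h 38 min
Total: 7 h 17 min + 7 h 9 min + 8 h 45 min + 3 h 53 min + 8 h 38 min = 35 h 42 min.

35.70 hours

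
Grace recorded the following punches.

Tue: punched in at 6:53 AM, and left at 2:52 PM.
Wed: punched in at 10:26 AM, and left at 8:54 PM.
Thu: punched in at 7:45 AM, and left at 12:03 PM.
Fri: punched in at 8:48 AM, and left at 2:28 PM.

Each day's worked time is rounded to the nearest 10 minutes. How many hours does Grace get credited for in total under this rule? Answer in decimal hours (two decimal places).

28.50 hours

Tue: 6:53 AM–2:52 PM = 7 h 59 min → rounds to 8 h 0 min
Wed: 10:26 AM–8:54 PM = 10 h 28 min → rounds to 10 h 30 min
Thu: 7:45 AM–12:03 PM = 4 h 18 min → rounds to 4 h 20 min
Fri: 8:48 AM–2:28 PM = 5 h 40 min → rounds to 5 h 40 min
Total credited: 28 h 30 min.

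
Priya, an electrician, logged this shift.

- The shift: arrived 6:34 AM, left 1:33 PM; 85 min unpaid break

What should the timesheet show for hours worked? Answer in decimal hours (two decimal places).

The shift: 6:34 AM–1:33 PM = 6 h 59 min; less 85 min break → 5 h 34 min

5.57 hours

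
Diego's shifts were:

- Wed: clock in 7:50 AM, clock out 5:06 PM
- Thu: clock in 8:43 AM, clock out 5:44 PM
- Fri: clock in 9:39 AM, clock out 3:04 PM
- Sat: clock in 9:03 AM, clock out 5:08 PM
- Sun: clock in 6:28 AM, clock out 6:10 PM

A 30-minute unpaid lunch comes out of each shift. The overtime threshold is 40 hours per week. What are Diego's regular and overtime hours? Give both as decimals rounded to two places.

Wed: 7:50 AM–5:06 PM = 9 h 16 min; less 30 min break → 8 h 46 min
Thu: 8:43 AM–5:44 PM = 9 h 1 min; less 30 min break → 8 h 31 min
Fri: 9:39 AM–3:04 PM = 5 h 25 min; less 30 min break → 4 h 55 min
Sat: 9:03 AM–5:08 PM = 8 h 5 min; less 30 min break → 7 h 35 min
Sun: 6:28 AM–6:10 PM = 11 h 42 min; less 30 min break → 11 h 12 min
Total worked: 40 h 59 min = 40.98 h.
Threshold 40 h → overtime 0 h 59 min, regular 40 h 0 min.

Regular 40.00 hours, overtime 0.98 hours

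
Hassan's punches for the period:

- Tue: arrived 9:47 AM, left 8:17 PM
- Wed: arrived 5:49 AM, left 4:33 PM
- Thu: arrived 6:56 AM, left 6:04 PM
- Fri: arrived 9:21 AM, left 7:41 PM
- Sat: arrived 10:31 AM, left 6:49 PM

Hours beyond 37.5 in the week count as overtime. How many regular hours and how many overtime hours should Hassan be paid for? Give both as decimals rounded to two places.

Regular 37.50 hours, overtime 13.50 hours

Tue: 9:47 AM–8:17 PM = 10 h 30 min
Wed: 5:49 AM–4:33 PM = 10 h 44 min
Thu: 6:56 AM–6:04 PM = 11 h 8 min
Fri: 9:21 AM–7:41 PM = 10 h 20 min
Sat: 10:31 AM–6:49 PM = 8 h 18 min
Total worked: 51 h 0 min = 51.00 h.
Threshold 37.5 h → overtime 13 h 30 min, regular 37 h 30 min.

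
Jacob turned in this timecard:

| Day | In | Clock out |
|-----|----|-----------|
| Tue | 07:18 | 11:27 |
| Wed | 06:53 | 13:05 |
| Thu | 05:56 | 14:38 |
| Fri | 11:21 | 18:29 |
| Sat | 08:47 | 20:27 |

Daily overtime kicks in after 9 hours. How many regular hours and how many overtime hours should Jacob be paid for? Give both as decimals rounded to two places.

Tue: 07:18–11:27 = 4 h 9 min
Wed: 06:53–13:05 = 6 h 12 min
Thu: 05:56–14:38 = 8 h 42 min
Fri: 11:21–18:29 = 7 h 8 min
Sat: 08:47–20:27 = 11 h 40 min
Tue reg 4 h 9 min / OT 0 h 0 min; Wed reg 6 h 12 min / OT 0 h 0 min; Thu reg 8 h 42 min / OT 0 h 0 min; Fri reg 7 h 8 min / OT 0 h 0 min; Sat reg 9 h 0 min / OT 2 h 40 min.
Totals: regular 35 h 11 min, overtime 2 h 40 min.

Regular 35.18 hours, overtime 2.67 hours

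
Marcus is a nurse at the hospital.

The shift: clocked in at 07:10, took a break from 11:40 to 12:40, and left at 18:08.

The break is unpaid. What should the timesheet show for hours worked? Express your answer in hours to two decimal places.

The shift: 07:10–18:08 = 10 h 58 min; less 60 min break → 9 h 58 min

9.97 hours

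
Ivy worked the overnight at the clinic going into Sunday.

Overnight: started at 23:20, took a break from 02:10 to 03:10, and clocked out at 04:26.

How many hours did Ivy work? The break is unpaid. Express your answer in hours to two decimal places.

Overnight: 23:20 → midnight = 0 h 40 min; midnight → 04:26 = 4 h 26 min; span 5 h 6 min; less 60 min break → 4 h 6 min

4.10 hours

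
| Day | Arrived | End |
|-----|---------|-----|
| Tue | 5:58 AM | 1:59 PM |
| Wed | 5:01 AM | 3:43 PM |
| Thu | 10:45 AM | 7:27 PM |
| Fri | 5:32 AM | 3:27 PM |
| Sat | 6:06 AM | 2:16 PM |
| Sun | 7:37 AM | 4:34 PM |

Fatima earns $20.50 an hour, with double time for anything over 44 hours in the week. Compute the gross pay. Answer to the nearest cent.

Tue: 5:58 AM–1:59 PM = 8 h 1 min
Wed: 5:01 AM–3:43 PM = 10 h 42 min
Thu: 10:45 AM–7:27 PM = 8 h 42 min
Fri: 5:32 AM–3:27 PM = 9 h 55 min
Sat: 6:06 AM–2:16 PM = 8 h 10 min
Sun: 7:37 AM–4:34 PM = 8 h 57 min
Total worked: 54 h 27 min = 3267 min.
Regular 44 h 0 min = 2640 min at $20.50/h; overtime 10 h 27 min = 627 min at $41.00/h.
Pay = (2640 × $20.50 + 627 × $41.00) ÷ 60 = $1330.45.

$1330.45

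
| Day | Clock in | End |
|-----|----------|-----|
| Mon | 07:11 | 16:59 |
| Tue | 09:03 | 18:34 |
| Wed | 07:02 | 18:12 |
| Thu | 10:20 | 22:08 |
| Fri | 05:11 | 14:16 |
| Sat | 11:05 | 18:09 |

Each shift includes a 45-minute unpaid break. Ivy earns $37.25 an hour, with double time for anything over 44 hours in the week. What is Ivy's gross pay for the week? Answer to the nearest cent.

$2379.03

Mon: 07:11–16:59 = 9 h 48 min; less 45 min break → 9 h 3 min
Tue: 09:03–18:34 = 9 h 31 min; less 45 min break → 8 h 46 min
Wed: 07:02–18:12 = 11 h 10 min; less 45 min break → 10 h 25 min
Thu: 10:20–22:08 = 11 h 48 min; less 45 min break → 11 h 3 min
Fri: 05:11–14:16 = 9 h 5 min; less 45 min break → 8 h 20 min
Sat: 11:05–18:09 = 7 h 4 min; less 45 min break → 6 h 19 min
Total worked: 53 h 56 min = 3236 min.
Regular 44 h 0 min = 2640 min at $37.25/h; overtime 9 h 56 min = 596 min at $74.50/h.
Pay = (2640 × $37.25 + 596 × $74.50) ÷ 60 = $2379.03.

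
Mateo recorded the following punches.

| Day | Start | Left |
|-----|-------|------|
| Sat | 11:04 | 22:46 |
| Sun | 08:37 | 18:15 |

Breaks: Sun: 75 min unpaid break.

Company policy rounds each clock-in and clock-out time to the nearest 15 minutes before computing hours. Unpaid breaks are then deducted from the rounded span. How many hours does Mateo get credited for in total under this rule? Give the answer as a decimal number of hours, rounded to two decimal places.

20.25 hours

Sat: in 11:04→11:00, out 22:46→22:45; 11 h 45 min
Sun: in 08:37→08:30, out 18:15→18:15; 9 h 45 min − 75 min = 8 h 30 min
Total credited: 20 h 15 min.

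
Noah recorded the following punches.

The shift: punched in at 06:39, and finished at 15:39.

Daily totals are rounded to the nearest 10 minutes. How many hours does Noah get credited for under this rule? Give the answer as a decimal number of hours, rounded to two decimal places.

9.00 hours

The shift: 06:39–15:39 = 9 h 0 min → rounds to 9 h 0 min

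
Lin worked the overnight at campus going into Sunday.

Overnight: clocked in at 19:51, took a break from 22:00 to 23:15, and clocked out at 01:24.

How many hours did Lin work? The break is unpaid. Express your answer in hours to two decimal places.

4.30 hours

Overnight: 19:51 → midnight = 4 h 9 min; midnight → 01:24 = 1 h 24 min; span 5 h 33 min; less 75 min break → 4 h 18 min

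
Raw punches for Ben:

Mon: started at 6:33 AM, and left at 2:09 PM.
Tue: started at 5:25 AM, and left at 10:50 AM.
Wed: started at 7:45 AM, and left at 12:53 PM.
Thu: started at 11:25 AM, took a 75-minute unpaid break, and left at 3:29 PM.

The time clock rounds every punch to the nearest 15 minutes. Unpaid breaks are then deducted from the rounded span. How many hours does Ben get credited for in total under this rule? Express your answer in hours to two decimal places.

21.00 hours

Mon: in 6:33 AM→6:30 AM, out 2:09 PM→2:15 PM; 7 h 45 min
Tue: in 5:25 AM→5:30 AM, out 10:50 AM→10:45 AM; 5 h 15 min
Wed: in 7:45 AM→7:45 AM, out 12:53 PM→1:00 PM; 5 h 15 min
Thu: in 11:25 AM→11:30 AM, out 3:29 PM→3:30 PM; 4 h 0 min − 75 min = 2 h 45 min
Total credited: 21 h 0 min.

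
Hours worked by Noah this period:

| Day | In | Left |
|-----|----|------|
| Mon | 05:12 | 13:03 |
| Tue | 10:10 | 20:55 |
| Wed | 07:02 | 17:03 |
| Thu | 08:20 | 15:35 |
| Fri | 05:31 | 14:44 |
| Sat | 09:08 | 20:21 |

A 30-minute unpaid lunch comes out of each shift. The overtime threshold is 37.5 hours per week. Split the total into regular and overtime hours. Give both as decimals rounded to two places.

Mon: 05:12–13:03 = 7 h 51 min; less 30 min break → 7 h 21 min
Tue: 10:10–20:55 = 10 h 45 min; less 30 min break → 10 h 15 min
Wed: 07:02–17:03 = 10 h 1 min; less 30 min break → 9 h 31 min
Thu: 08:20–15:35 = 7 h 15 min; less 30 min break → 6 h 45 min
Fri: 05:31–14:44 = 9 h 13 min; less 30 min break → 8 h 43 min
Sat: 09:08–20:21 = 11 h 13 min; less 30 min break → 10 h 43 min
Total worked: 53 h 18 min = 53.30 h.
Threshold 37.5 h → overtime 15 h 48 min, regular 37 h 30 min.

Regular 37.50 hours, overtime 15.80 hours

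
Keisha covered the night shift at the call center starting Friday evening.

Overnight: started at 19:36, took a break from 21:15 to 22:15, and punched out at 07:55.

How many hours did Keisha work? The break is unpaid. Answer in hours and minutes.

11 h 19 min

Overnight: 19:36 → midnight = 4 h 24 min; midnight → 07:55 = 7 h 55 min; span 12 h 19 min; less 60 min break → 11 h 19 min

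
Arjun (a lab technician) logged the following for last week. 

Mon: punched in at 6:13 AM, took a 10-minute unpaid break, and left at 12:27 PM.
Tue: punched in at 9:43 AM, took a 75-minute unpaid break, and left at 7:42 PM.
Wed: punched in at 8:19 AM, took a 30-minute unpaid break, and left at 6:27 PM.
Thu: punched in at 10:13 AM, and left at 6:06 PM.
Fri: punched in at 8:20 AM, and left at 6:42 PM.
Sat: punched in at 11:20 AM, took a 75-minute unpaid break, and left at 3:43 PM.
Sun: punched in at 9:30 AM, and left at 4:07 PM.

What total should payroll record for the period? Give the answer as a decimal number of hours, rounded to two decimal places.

Mon: 6:13 AM–12:27 PM = 6 h 14 min; less 10 min break → 6 h 4 min
Tue: 9:43 AM–7:42 PM = 9 h 59 min; less 75 min break → 8 h 44 min
Wed: 8:19 AM–6:27 PM = 10 h 8 min; less 30 min break → 9 h 38 min
Thu: 10:13 AM–6:06 PM = 7 h 53 min
Fri: 8:20 AM–6:42 PM = 10 h 22 min
Sat: 11:20 AM–3:43 PM = 4 h 23 min; less 75 min break → 3 h 8 min
Sun: 9:30 AM–4:07 PM = 6 h 37 min
Total: 6 h 4 min + 8 h 44 min + 9 h 38 min + 7 h 53 min + 10 h 22 min + 3 h 8 min + 6 h 37 min = 52 h 26 min.

52.43 hours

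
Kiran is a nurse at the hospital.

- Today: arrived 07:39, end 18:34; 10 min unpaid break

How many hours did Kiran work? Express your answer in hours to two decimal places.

Today: 07:39–18:34 = 10 h 55 min; less 10 min break → 10 h 45 min

10.75 hours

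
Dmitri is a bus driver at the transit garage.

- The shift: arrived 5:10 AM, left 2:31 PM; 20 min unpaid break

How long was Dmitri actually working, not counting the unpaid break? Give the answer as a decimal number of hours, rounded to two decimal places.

The shift: 5:10 AM–2:31 PM = 9 h 21 min; less 20 min break → 9 h 1 min

9.02 hours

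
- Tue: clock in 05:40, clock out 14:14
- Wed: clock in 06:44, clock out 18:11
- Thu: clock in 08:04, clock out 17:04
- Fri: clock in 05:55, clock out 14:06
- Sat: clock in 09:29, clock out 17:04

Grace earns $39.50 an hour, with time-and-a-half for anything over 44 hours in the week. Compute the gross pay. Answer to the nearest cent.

Tue: 05:40–14:14 = 8 h 34 min
Wed: 06:44–18:11 = 11 h 27 min
Thu: 08:04–17:04 = 9 h 0 min
Fri: 05:55–14:06 = 8 h 11 min
Sat: 09:29–17:04 = 7 h 35 min
Total worked: 44 h 47 min = 2687 min.
Regular 44 h 0 min = 2640 min at $39.50/h; overtime 0 h 47 min = 47 min at $59.25/h.
Pay = (2640 × $39.50 + 47 × $59.25) ÷ 60 = $1784.41.

$1784.41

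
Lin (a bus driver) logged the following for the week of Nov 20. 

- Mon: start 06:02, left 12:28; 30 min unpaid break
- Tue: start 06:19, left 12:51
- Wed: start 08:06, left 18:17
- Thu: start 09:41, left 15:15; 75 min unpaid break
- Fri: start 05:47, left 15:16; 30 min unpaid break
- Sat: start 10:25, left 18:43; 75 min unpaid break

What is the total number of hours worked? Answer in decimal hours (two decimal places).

Mon: 06:02–12:28 = 6 h 26 min; less 30 min break → 5 h 56 min
Tue: 06:19–12:51 = 6 h 32 min
Wed: 08:06–18:17 = 10 h 11 min
Thu: 09:41–15:15 = 5 h 34 min; less 75 min break → 4 h 19 min
Fri: 05:47–15:16 = 9 h 29 min; less 30 min break → 8 h 59 min
Sat: 10:25–18:43 = 8 h 18 min; less 75 min break → 7 h 3 min
Total: 5 h 56 min + 6 h 32 min + 10 h 11 min + 4 h 19 min + 8 h 59 min + 7 h 3 min = 43 h 0 min.

43.00 hours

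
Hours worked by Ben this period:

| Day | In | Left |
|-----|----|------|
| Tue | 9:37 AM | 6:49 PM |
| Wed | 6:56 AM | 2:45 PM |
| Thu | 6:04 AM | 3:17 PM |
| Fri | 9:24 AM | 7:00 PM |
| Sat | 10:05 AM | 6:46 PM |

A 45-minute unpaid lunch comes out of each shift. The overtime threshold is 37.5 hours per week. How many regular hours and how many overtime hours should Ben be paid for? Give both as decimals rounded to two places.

Regular 37.50 hours, overtime 3.27 hours

Tue: 9:37 AM–6:49 PM = 9 h 12 min; less 45 min break → 8 h 27 min
Wed: 6:56 AM–2:45 PM = 7 h 49 min; less 45 min break → 7 h 4 min
Thu: 6:04 AM–3:17 PM = 9 h 13 min; less 45 min break → 8 h 28 min
Fri: 9:24 AM–7:00 PM = 9 h 36 min; less 45 min break → 8 h 51 min
Sat: 10:05 AM–6:46 PM = 8 h 41 min; less 45 min break → 7 h 56 min
Total worked: 40 h 46 min = 40.77 h.
Threshold 37.5 h → overtime 3 h 16 min, regular 37 h 30 min.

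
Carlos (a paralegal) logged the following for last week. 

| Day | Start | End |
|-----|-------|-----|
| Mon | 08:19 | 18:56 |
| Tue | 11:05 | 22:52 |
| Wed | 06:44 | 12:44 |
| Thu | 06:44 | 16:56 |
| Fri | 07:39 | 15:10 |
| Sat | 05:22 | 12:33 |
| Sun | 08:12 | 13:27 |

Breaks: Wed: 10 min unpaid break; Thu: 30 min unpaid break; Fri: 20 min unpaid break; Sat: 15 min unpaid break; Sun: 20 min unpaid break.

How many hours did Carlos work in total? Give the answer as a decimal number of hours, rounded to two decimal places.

Mon: 08:19–18:56 = 10 h 37 min
Tue: 11:05–22:52 = 11 h 47 min
Wed: 06:44–12:44 = 6 h 0 min; less 10 min break → 5 h 50 min
Thu: 06:44–16:56 = 10 h 12 min; less 30 min break → 9 h 42 min
Fri: 07:39–15:10 = 7 h 31 min; less 20 min break → 7 h 11 min
Sat: 05:22–12:33 = 7 h 11 min; less 15 min break → 6 h 56 min
Sun: 08:12–13:27 = 5 h 15 min; less 20 min break → 4 h 55 min
Total: 10 h 37 min + 11 h 47 min + 5 h 50 min + 9 h 42 min + 7 h 11 min + 6 h 56 min + 4 h 55 min = 56 h 58 min.

56.97 hours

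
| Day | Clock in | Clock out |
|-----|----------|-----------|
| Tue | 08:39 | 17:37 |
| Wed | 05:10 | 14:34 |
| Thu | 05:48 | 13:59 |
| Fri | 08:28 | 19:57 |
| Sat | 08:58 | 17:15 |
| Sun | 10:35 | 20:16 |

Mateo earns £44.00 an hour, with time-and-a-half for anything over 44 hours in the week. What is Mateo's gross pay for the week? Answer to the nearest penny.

Tue: 08:39–17:37 = 8 h 58 min
Wed: 05:10–14:34 = 9 h 24 min
Thu: 05:48–13:59 = 8 h 11 min
Fri: 08:28–19:57 = 11 h 29 min
Sat: 08:58–17:15 = 8 h 17 min
Sun: 10:35–20:16 = 9 h 41 min
Total worked: 56 h 0 min = 3360 min.
Regular 44 h 0 min = 2640 min at £44.00/h; overtime 12 h 0 min = 720 min at £66.00/h.
Pay = (2640 × £44.00 + 720 × £66.00) ÷ 60 = £2728.00.

£2728.00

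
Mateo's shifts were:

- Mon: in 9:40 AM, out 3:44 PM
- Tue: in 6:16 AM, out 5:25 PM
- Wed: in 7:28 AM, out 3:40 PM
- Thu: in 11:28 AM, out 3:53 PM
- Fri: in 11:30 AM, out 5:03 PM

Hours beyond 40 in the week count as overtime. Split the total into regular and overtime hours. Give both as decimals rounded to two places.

Mon: 9:40 AM–3:44 PM = 6 h 4 min
Tue: 6:16 AM–5:25 PM = 11 h 9 min
Wed: 7:28 AM–3:40 PM = 8 h 12 min
Thu: 11:28 AM–3:53 PM = 4 h 25 min
Fri: 11:30 AM–5:03 PM = 5 h 33 min
Total worked: 35 h 23 min = 35.38 h.
Threshold 40 h → overtime 0 h 0 min, regular 35 h 23 min.

Regular 35.38 hours, overtime 0.00 hours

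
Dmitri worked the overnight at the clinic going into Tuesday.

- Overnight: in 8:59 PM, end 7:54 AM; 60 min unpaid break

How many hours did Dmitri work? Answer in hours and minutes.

9 h 55 min

Overnight: 8:59 PM → midnight = 3 h 1 min; midnight → 7:54 AM = 7 h 54 min; span 10 h 55 min; less 60 min break → 9 h 55 min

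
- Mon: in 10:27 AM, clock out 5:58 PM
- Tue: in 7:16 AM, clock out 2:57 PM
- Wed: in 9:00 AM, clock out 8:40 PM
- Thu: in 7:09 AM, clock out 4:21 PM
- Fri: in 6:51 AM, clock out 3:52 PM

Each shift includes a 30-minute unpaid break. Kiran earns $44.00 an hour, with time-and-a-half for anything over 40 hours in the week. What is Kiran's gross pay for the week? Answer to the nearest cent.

Mon: 10:27 AM–5:58 PM = 7 h 31 min; less 30 min break → 7 h 1 min
Tue: 7:16 AM–2:57 PM = 7 h 41 min; less 30 min break → 7 h 11 min
Wed: 9:00 AM–8:40 PM = 11 h 40 min; less 30 min break → 11 h 10 min
Thu: 7:09 AM–4:21 PM = 9 h 12 min; less 30 min break → 8 h 42 min
Fri: 6:51 AM–3:52 PM = 9 h 1 min; less 30 min break → 8 h 31 min
Total worked: 42 h 35 min = 2555 min.
Regular 40 h 0 min = 2400 min at $44.00/h; overtime 2 h 35 min = 155 min at $66.00/h.
Pay = (2400 × $44.00 + 155 × $66.00) ÷ 60 = $1930.50.

$1930.50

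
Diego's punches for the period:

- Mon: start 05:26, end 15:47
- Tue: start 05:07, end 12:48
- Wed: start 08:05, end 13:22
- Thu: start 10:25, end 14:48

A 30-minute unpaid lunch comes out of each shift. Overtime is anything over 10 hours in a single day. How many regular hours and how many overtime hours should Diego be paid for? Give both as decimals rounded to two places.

Mon: 05:26–15:47 = 10 h 21 min; less 30 min break → 9 h 51 min
Tue: 05:07–12:48 = 7 h 41 min; less 30 min break → 7 h 11 min
Wed: 08:05–13:22 = 5 h 17 min; less 30 min break → 4 h 47 min
Thu: 10:25–14:48 = 4 h 23 min; less 30 min break → 3 h 53 min
Mon reg 9 h 51 min / OT 0 h 0 min; Tue reg 7 h 11 min / OT 0 h 0 min; Wed reg 4 h 47 min / OT 0 h 0 min; Thu reg 3 h 53 min / OT 0 h 0 min.
Totals: regular 25 h 42 min, overtime 0 h 0 min.

Regular 25.70 hours, overtime 0.00 hours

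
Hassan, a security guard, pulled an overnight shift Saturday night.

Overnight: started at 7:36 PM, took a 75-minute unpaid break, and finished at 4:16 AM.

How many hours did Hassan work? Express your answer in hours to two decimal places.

Overnight: 7:36 PM → midnight = 4 h 24 min; midnight → 4:16 AM = 4 h 16 min; span 8 h 40 min; less 75 min break → 7 h 25 min

7.42 hours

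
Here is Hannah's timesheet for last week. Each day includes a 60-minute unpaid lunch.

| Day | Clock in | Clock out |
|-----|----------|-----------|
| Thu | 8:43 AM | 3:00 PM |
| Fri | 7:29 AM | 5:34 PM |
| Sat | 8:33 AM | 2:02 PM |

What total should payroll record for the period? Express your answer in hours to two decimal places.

Thu: 8:43 AM–3:00 PM = 6 h 17 min; less 60 min break → 5 h 17 min
Fri: 7:29 AM–5:34 PM = 10 h 5 min; less 60 min break → 9 h 5 min
Sat: 8:33 AM–2:02 PM = 5 h 29 min; less 60 min break → 4 h 29 min
Total: 5 h 17 min + 9 h 5 min + 4 h 29 min = 18 h 51 min.

18.85 hours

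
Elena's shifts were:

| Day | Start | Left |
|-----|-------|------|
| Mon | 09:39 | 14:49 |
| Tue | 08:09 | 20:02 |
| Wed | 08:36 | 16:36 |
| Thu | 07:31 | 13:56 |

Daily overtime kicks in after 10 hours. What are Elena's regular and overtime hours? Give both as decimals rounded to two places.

Mon: 09:39–14:49 = 5 h 10 min
Tue: 08:09–20:02 = 11 h 53 min
Wed: 08:36–16:36 = 8 h 0 min
Thu: 07:31–13:56 = 6 h 25 min
Mon reg 5 h 10 min / OT 0 h 0 min; Tue reg 10 h 0 min / OT 1 h 53 min; Wed reg 8 h 0 min / OT 0 h 0 min; Thu reg 6 h 25 min / OT 0 h 0 min.
Totals: regular 29 h 35 min, overtime 1 h 53 min.

Regular 29.58 hours, overtime 1.88 hours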